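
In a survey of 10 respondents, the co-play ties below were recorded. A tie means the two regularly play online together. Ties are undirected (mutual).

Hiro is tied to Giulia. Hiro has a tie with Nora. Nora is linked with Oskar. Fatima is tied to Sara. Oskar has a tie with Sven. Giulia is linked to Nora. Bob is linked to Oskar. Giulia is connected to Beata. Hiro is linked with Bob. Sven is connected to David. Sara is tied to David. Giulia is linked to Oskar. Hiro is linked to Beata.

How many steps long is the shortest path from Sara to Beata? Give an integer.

5

One shortest route is Sara – David – Sven – Oskar – Giulia – Beata, which uses 5 edges, and at distance 4 from Sara we only reach {Bob, Giulia, Nora}, which does not include Beata. So d(Sara,Beata) = 5.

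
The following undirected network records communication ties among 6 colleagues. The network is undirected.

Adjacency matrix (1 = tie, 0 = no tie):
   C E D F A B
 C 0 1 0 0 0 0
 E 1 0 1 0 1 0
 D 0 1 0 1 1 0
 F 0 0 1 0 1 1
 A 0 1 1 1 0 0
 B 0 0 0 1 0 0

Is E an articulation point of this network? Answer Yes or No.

Removing E leaves {C} with no path to {A, B, D, and F}, so the network splits into 2 components. E is a cut vertex.

Yes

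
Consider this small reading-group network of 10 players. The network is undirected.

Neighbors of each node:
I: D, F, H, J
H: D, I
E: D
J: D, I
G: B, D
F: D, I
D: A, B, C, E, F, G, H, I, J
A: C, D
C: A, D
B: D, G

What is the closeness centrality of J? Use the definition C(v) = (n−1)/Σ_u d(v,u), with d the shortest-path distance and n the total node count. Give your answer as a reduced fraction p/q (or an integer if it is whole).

9/16

Distances from J: A:2, B:2, C:2, D:1, E:2, F:2, G:2, H:2, I:1. Sum = 16.
n = 10, so closeness = 9/16.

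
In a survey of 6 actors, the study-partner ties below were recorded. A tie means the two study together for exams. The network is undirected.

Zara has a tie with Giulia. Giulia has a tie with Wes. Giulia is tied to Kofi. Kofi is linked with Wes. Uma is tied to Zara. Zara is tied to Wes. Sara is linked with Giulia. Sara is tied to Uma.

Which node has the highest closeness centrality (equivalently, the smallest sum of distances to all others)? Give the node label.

Farness (sum of distances to all others) for each node — Giulia:6, Kofi:9, Sara:8, Uma:9, Wes:7, Zara:7.
The smallest farness is 6, for Giulia, so Giulia has the highest closeness.

Giulia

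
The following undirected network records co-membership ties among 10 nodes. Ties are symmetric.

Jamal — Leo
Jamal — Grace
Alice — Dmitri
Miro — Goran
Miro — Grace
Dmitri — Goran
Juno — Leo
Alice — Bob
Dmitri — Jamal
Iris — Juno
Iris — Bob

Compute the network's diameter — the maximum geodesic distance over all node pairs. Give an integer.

5

Eccentricity of each node (its greatest distance to any other): Alice:3, Bob:4, Dmitri:3, Goran:4, Grace:4, Iris:5, Jamal:3, Juno:4, Leo:3, Miro:5.
The maximum eccentricity is 5, realized for instance by the pair Iris–Miro via Iris – Bob – Alice – Dmitri – Goran – Miro. So the diameter is 5.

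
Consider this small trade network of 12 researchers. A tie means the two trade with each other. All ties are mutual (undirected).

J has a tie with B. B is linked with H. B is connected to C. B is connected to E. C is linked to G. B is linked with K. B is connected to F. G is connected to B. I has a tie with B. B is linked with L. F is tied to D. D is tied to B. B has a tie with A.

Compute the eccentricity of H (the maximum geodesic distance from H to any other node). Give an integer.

2

Distances from H: A:2, B:1, C:2, D:2, E:2, F:2, G:2, I:2, J:2, K:2, L:2.
The largest is 2 (to E, G, J, C, D, I, K, F, L, and A), so the eccentricity of H is 2.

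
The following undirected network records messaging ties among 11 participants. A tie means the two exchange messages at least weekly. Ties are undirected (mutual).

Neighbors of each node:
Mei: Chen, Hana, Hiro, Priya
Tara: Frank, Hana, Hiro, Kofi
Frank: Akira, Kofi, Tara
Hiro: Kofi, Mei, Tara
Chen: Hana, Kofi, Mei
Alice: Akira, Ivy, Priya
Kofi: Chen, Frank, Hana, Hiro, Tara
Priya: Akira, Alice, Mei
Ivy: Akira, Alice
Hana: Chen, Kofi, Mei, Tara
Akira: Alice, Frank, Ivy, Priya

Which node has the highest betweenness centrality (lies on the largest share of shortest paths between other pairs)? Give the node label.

Unnormalized betweenness of each node: Akira:131/12, Alice:11/6, Chen:3/4, Frank:39/4, Hana:9/4, Hiro:7/4, Ivy:0, Kofi:35/6, Mei:133/12, Priya:9, Tara:17/6.
Mei has the largest value, 133/12, making it the main broker — the node through which the most shortest paths run.

Mei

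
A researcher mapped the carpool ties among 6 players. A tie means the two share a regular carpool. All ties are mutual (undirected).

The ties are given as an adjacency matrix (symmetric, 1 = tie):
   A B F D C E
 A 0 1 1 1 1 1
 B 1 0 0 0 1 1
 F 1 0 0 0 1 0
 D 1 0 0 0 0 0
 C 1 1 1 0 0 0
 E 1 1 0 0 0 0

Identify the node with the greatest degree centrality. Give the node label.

Degrees — A:5, B:3, C:3, D:1, E:2, F:2.
The maximum is 5, attained only by A.

A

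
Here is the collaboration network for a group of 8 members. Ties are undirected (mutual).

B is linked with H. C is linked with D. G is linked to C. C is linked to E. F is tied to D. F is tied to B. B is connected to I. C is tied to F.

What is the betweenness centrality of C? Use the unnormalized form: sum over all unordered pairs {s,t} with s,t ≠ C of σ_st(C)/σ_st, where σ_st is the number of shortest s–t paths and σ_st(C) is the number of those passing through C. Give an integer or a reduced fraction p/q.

11

Pairs whose geodesics pass through C — F–E: 1; F–G: 1; E–D: 1; E–G: 1; E–I: 1; E–H: 1; E–B: 1; D–G: 1; G–I: 1; G–H: 1; G–B: 1.
All other pairs contribute 0.
Summing the contributions gives betweenness(C) = 11.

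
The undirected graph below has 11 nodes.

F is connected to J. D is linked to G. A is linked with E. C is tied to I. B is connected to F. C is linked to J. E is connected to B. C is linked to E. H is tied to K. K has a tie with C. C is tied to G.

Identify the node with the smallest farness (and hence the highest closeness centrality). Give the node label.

C

Farness (sum of distances to all others) for each node — A:28, B:25, C:15, D:31, E:19, F:26, G:22, H:31, I:24, J:21, K:22.
The smallest farness is 15, for C, so C has the highest closeness.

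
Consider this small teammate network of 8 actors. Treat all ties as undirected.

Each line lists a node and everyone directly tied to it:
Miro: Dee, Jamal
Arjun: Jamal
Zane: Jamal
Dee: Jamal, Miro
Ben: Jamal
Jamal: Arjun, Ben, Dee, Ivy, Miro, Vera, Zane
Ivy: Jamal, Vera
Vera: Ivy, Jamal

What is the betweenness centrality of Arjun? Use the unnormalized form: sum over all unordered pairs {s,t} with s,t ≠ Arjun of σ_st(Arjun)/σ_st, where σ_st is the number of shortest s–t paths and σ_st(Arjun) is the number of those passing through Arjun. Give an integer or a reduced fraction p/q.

No shortest path between any pair of other nodes passes through Arjun.
Summing the contributions gives betweenness(Arjun) = 0.

0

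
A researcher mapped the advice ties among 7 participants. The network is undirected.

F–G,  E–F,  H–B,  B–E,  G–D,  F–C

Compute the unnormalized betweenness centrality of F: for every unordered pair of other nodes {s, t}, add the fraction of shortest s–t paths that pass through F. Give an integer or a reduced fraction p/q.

Pairs whose geodesics pass through F — C–E: 1; C–H: 1; C–G: 1; C–B: 1; C–D: 1; E–G: 1; E–D: 1; H–G: 1; H–D: 1; G–B: 1; B–D: 1.
All other pairs contribute 0.
Summing the contributions gives betweenness(F) = 11.

11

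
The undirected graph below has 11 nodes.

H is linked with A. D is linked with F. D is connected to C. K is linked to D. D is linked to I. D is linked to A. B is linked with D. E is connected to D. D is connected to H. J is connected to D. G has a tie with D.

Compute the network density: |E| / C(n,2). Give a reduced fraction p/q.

1/5

There are 11 edges and 11 nodes, so the maximum possible is C(11,2) = 55.
Density = 11/55 = 1/5.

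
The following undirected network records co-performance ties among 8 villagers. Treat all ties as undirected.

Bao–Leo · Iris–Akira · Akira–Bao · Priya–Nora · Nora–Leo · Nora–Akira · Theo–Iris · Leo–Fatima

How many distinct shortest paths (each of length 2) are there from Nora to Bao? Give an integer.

The shortest distance is 2. The length-2 paths are: Nora–Akira–Bao; Nora–Leo–Bao.
That gives 2 distinct shortest paths.

2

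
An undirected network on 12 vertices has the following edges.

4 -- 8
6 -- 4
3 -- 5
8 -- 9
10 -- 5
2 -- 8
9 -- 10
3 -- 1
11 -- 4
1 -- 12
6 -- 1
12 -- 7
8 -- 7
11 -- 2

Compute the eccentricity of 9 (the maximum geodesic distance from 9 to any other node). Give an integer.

4

Distances from 9: 1:4, 2:2, 3:3, 4:2, 5:2, 6:3, 7:2, 8:1, 10:1, 11:3, 12:3.
The largest is 4 (to 1), so the eccentricity of 9 is 4.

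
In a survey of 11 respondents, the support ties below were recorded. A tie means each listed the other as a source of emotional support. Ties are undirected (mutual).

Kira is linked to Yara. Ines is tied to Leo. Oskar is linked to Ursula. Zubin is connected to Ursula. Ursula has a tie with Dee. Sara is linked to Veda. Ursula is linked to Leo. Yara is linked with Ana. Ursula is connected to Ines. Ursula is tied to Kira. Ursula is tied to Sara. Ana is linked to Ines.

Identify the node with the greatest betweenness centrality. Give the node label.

Ursula

Unnormalized betweenness of each node: Ana:3/2, Dee:0, Ines:15/2, Kira:13/2, Leo:0, Oskar:0, Sara:9, Ursula:73/2, Veda:0, Yara:1, Zubin:0.
Ursula has the largest value, 73/2, making it the main broker — the node through which the most shortest paths run.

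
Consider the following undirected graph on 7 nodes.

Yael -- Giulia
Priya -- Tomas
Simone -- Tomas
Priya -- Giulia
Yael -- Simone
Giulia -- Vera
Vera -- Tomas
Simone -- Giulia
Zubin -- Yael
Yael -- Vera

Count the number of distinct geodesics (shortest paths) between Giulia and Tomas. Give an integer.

The shortest distance is 2. The length-2 paths are: Giulia–Simone–Tomas; Giulia–Priya–Tomas; Giulia–Vera–Tomas.
That gives 3 distinct shortest paths.

3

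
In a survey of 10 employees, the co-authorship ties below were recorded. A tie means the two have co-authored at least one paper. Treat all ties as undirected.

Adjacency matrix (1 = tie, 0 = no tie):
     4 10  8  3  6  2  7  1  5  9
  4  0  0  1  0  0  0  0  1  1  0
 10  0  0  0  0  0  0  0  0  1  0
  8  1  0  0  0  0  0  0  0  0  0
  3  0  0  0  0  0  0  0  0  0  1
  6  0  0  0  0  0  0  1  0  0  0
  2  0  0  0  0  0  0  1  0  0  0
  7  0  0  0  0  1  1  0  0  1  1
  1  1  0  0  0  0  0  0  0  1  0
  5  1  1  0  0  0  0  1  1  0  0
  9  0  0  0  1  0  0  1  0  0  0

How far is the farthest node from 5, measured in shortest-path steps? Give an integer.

3

Distances from 5: 1:1, 2:2, 3:3, 4:1, 6:2, 7:1, 8:2, 9:2, 10:1.
The largest is 3 (to 3), so the eccentricity of 5 is 3.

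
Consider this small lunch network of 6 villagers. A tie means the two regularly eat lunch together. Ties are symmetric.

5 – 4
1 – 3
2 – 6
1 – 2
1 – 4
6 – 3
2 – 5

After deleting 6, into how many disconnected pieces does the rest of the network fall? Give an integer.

6's neighbors (2 and 3) remain reachable from one another through other ties, so the rest of the network stays in one piece.

1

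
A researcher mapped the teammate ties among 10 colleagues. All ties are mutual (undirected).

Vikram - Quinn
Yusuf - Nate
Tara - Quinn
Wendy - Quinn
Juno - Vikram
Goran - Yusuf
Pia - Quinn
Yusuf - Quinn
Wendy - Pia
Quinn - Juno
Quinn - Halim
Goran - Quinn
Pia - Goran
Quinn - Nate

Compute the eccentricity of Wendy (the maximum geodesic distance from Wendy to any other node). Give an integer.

2

Distances from Wendy: Goran:2, Halim:2, Juno:2, Nate:2, Pia:1, Quinn:1, Tara:2, Vikram:2, Yusuf:2.
The largest is 2 (to Yusuf, Juno, Tara, Halim, Vikram, Nate, and Goran), so the eccentricity of Wendy is 2.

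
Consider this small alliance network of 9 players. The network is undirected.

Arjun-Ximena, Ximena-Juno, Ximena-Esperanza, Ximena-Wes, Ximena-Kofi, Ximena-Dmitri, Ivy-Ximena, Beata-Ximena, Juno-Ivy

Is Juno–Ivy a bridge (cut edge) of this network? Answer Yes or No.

No

Even without that edge, Juno still reaches Ivy via Juno – Ximena – Ivy, so the network stays connected. Not a bridge.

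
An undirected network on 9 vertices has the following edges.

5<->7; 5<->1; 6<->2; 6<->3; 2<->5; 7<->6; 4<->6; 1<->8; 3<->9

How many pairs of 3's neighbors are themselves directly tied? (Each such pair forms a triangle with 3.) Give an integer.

0

3's neighbors are 6 and 9, but none of them are tied to each other, so no triangle contains 3.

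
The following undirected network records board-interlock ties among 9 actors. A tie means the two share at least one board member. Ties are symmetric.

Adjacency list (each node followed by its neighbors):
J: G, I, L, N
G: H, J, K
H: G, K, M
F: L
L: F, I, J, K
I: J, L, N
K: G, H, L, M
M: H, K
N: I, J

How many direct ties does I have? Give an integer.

I is directly tied to J, L, and N. That is 3 neighbors, so the degree of I is 3.

3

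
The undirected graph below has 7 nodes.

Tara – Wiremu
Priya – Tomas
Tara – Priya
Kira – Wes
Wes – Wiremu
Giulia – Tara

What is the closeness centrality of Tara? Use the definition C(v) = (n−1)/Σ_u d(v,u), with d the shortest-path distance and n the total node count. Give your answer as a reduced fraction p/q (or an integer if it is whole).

3/5

Distances from Tara: Giulia:1, Kira:3, Priya:1, Tomas:2, Wes:2, Wiremu:1. Sum = 10.
n = 7, so closeness = 6/10 = 3/5.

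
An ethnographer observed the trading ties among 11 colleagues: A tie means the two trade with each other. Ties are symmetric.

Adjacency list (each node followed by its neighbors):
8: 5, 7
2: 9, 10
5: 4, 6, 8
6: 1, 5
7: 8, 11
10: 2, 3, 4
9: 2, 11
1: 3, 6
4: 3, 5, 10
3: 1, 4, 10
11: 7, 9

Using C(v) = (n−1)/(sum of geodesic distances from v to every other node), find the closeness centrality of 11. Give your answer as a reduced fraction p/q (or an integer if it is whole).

10/29

Distances from 11: 1:5, 2:2, 3:4, 4:4, 5:3, 6:4, 7:1, 8:2, 9:1, 10:3. Sum = 29.
n = 11, so closeness = 10/29.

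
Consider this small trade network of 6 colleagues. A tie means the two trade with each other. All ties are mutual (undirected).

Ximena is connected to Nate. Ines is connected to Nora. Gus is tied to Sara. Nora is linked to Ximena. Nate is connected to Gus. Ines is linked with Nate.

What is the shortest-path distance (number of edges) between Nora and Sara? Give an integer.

One shortest route is Nora – Ines – Nate – Gus – Sara, which uses 4 edges, and at distance 3 from Nora we only reach {Gus}, which does not include Sara. So d(Nora,Sara) = 4.

4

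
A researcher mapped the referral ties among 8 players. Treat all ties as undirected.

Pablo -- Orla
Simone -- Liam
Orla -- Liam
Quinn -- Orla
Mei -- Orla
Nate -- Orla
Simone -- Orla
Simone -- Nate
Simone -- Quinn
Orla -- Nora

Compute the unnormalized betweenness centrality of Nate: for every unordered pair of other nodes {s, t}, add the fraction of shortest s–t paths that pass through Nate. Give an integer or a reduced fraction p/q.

No shortest path between any pair of other nodes passes through Nate.
Summing the contributions gives betweenness(Nate) = 0.

0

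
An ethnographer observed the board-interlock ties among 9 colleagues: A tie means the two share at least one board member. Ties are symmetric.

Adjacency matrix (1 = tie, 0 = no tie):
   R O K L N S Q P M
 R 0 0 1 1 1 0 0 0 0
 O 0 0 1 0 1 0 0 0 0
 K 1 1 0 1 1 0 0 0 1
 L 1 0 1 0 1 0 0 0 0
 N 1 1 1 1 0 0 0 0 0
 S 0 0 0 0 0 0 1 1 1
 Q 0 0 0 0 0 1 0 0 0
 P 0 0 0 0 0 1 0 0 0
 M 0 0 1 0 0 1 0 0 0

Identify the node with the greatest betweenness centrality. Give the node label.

Unnormalized betweenness of each node: K:17, L:0, M:15, N:1, O:0, P:0, Q:0, R:0, S:13.
K has the largest value, 17, making it the main broker — the node through which the most shortest paths run.

K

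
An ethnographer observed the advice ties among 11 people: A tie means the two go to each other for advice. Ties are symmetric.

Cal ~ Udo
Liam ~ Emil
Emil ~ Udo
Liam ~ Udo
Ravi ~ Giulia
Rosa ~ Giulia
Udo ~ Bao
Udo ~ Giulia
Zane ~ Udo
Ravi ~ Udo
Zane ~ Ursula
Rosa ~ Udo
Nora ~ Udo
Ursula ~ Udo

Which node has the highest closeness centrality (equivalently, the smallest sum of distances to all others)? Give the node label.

Farness (sum of distances to all others) for each node — Bao:19, Cal:19, Emil:18, Giulia:17, Liam:18, Nora:19, Ravi:18, Rosa:18, Udo:10, Ursula:18, Zane:18.
The smallest farness is 10, for Udo, so Udo has the highest closeness.

Udo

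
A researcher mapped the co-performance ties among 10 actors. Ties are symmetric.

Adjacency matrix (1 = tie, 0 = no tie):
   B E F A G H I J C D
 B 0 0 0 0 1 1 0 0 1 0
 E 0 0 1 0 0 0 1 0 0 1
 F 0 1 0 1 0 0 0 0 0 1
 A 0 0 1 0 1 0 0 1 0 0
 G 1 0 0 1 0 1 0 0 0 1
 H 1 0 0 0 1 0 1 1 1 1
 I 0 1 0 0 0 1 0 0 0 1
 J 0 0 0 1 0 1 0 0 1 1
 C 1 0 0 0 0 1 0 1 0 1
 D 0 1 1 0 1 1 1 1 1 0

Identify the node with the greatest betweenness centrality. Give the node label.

D

Unnormalized betweenness of each node: A:19/12, B:1/3, C:4/3, D:67/6, E:2/3, F:5/3, G:13/4, H:61/12, I:3/4, J:13/6.
D has the largest value, 67/6, making it the main broker — the node through which the most shortest paths run.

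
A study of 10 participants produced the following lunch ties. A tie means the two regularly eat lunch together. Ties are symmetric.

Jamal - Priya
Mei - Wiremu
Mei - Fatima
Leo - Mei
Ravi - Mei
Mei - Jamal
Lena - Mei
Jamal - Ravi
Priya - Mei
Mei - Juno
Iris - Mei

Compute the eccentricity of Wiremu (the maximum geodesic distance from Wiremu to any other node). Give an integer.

Distances from Wiremu: Fatima:2, Iris:2, Jamal:2, Juno:2, Lena:2, Leo:2, Mei:1, Priya:2, Ravi:2.
The largest is 2 (to Ravi, Lena, Leo, Iris, Juno, Jamal, Priya, and Fatima), so the eccentricity of Wiremu is 2.

2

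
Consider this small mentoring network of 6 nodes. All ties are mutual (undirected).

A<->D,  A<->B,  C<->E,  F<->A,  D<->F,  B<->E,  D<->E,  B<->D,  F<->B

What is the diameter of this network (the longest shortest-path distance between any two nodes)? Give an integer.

3

Eccentricity of each node (its greatest distance to any other): A:3, B:2, C:3, D:2, E:2, F:3.
The maximum eccentricity is 3, realized for instance by the pair A–C via A – B – E – C. So the diameter is 3.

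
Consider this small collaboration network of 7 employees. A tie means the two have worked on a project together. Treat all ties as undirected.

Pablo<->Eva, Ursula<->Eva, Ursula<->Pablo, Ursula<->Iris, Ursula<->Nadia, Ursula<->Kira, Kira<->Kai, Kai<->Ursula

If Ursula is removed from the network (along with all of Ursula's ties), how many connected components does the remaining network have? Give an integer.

Without Ursula, the remaining ties split the others into: {Nadia}; {Eva, Pablo}; {Iris}; {Kai, Kira}.
That's 4 separate components.

4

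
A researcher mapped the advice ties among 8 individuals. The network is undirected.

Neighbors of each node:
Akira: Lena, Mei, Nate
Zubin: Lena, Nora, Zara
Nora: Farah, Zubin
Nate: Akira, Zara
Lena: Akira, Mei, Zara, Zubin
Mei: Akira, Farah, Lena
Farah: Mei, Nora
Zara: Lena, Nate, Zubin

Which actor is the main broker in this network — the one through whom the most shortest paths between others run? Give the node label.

Lena

Unnormalized betweenness of each node: Akira:5/2, Farah:3/2, Lena:9/2, Mei:4, Nate:1/2, Nora:3/2, Zara:5/2, Zubin:4.
Lena has the largest value, 9/2, making it the main broker — the node through which the most shortest paths run.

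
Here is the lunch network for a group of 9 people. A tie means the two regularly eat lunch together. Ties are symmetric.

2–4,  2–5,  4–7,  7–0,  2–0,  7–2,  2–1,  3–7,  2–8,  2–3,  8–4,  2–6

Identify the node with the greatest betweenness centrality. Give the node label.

Unnormalized betweenness of each node: 0:0, 1:0, 2:22, 3:0, 4:1/2, 5:0, 6:0, 7:3/2, 8:0.
2 has the largest value, 22, making it the main broker — the node through which the most shortest paths run.

2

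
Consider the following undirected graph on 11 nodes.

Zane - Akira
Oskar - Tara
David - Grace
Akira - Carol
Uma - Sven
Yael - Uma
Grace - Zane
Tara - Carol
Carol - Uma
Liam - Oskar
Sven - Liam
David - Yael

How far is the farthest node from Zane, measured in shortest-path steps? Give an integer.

5

Distances from Zane: Akira:1, Carol:2, David:2, Grace:1, Liam:5, Oskar:4, Sven:4, Tara:3, Uma:3, Yael:3.
The largest is 5 (to Liam), so the eccentricity of Zane is 5.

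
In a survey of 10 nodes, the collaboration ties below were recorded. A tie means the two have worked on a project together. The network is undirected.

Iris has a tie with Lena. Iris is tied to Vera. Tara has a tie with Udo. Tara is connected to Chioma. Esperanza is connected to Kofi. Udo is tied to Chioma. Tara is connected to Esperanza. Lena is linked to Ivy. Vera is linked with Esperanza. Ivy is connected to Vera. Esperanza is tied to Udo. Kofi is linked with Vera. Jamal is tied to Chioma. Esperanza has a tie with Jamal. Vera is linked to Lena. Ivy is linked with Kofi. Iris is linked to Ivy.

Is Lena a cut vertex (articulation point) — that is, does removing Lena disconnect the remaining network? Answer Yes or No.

Even without Lena, every remaining node can still reach every other (the residual graph is connected), so Lena is not a cut vertex.

No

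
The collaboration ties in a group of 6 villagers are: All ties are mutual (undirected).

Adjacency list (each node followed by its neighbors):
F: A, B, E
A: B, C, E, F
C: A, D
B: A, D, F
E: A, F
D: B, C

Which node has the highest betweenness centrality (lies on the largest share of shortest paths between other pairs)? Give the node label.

Unnormalized betweenness of each node: A:11/3, B:13/6, C:5/6, D:1/2, E:0, F:5/6.
A has the largest value, 11/3, making it the main broker — the node through which the most shortest paths run.

A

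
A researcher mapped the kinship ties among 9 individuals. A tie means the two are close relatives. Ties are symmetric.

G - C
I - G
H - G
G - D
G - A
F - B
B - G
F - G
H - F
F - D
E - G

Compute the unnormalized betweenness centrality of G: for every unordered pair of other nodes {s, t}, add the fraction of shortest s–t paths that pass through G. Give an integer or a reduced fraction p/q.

47/2

Pairs whose geodesics pass through G — F–A: 1; F–E: 1; F–C: 1; F–I: 1; A–E: 1; A–B: 1; A–H: 1; A–C: 1; A–D: 1; A–I: 1; E–B: 1; E–H: 1; E–C: 1; E–D: 1 … (+11 more pairs).
All other pairs contribute 0.
Summing the contributions gives betweenness(G) = 47/2.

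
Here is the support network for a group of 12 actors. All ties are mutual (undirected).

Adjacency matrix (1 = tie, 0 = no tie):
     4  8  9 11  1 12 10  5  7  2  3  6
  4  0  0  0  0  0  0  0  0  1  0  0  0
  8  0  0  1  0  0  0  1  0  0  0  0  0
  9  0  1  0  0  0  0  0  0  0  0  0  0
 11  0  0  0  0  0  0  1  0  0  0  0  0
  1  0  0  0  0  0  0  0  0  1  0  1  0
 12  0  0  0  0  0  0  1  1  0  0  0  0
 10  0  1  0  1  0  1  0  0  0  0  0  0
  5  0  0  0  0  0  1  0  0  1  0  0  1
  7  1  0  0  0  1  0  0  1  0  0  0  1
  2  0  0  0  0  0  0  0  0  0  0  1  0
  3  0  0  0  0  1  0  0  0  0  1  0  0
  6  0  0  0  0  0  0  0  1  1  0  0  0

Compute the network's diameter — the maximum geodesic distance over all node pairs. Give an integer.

Eccentricity of each node (its greatest distance to any other): 1:6, 2:8, 3:7, 4:6, 5:4, 6:5, 7:5, 8:7, 9:8, 10:6, 11:7, 12:5.
The maximum eccentricity is 8, realized for instance by the pair 9–2 via 9 – 8 – 10 – 12 – 5 – 7 – 1 – 3 – 2. So the diameter is 8.

8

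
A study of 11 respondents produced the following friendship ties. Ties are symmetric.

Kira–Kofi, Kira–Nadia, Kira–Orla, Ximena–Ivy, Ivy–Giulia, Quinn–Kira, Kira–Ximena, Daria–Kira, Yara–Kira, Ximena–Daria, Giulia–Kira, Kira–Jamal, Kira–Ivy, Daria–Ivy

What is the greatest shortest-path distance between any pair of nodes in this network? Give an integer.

2

Eccentricity of each node (its greatest distance to any other): Daria:2, Giulia:2, Ivy:2, Jamal:2, Kira:1, Kofi:2, Nadia:2, Orla:2, Quinn:2, Ximena:2, Yara:2.
The maximum eccentricity is 2, realized for instance by the pair Nadia–Kofi via Nadia – Kira – Kofi. So the diameter is 2.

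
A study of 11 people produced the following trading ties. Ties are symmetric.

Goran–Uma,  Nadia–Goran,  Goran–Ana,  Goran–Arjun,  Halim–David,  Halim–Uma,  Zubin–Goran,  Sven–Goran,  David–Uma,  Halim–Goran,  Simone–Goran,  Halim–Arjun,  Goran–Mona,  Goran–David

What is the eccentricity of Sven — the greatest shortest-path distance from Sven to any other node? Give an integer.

Distances from Sven: Ana:2, Arjun:2, David:2, Goran:1, Halim:2, Mona:2, Nadia:2, Simone:2, Uma:2, Zubin:2.
The largest is 2 (to Uma, Mona, Nadia, David, Ana, Zubin, Arjun, Simone, and Halim), so the eccentricity of Sven is 2.

2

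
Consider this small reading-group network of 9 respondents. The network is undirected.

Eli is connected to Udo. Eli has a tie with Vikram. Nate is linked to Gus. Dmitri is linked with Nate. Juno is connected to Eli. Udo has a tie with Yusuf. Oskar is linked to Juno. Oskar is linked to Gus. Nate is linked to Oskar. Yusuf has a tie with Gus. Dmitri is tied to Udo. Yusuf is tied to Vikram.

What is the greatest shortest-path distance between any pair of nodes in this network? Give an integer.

Eccentricity of each node (its greatest distance to any other): Dmitri:3, Eli:3, Gus:3, Juno:3, Nate:3, Oskar:3, Udo:3, Vikram:3, Yusuf:3.
The maximum eccentricity is 3, realized for instance by the pair Nate–Vikram via Nate – Gus – Yusuf – Vikram. So the diameter is 3.

3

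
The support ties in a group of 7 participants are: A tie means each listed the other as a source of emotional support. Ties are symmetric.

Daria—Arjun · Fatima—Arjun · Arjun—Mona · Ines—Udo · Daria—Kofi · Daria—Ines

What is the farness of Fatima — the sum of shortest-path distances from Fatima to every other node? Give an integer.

Distances from Fatima: Arjun:1, Daria:2, Ines:3, Kofi:3, Mona:2, Udo:4.
Sum = 1 + 2 + 3 + 3 + 2 + 4 = 15.

15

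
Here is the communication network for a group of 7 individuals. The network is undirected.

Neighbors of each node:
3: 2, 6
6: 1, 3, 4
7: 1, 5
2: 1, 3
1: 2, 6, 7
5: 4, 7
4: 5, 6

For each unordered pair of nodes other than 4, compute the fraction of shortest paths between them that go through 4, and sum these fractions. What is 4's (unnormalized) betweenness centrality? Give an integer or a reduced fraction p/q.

Pairs whose geodesics pass through 4 — 6–5: 1; 3–5: 1.
All other pairs contribute 0.
Summing the contributions gives betweenness(4) = 2.

2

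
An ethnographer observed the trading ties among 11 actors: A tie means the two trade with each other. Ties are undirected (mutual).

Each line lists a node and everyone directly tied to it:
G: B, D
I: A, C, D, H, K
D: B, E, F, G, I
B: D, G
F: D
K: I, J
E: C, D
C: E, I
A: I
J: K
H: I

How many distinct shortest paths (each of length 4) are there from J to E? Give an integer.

The shortest distance is 4. The length-4 paths are: J–K–I–D–E; J–K–I–C–E.
That gives 2 distinct shortest paths.

2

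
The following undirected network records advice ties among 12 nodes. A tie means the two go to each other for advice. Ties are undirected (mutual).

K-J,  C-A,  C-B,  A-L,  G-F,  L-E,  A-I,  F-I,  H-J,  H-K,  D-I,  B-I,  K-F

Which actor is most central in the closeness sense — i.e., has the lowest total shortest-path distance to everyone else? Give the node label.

I

Farness (sum of distances to all others) for each node — A:25, B:29, C:33, D:31, E:43, F:23, G:33, H:38, I:21, J:38, K:29, L:33.
The smallest farness is 21, for I, so I has the highest closeness.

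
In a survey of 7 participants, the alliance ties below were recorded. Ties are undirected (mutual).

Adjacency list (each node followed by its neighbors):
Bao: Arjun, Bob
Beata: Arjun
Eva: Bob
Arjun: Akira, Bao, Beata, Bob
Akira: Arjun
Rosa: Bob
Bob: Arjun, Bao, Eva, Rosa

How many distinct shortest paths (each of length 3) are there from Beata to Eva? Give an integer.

1

The shortest distance is 3, and the only length-3 path is Beata–Arjun–Bob–Eva. So there is exactly 1 shortest path.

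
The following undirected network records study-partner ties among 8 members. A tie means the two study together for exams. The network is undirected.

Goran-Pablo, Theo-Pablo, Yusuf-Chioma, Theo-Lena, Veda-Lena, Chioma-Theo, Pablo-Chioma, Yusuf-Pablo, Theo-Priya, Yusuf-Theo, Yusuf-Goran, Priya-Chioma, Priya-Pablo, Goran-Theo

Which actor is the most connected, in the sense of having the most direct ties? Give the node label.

Degrees — Chioma:4, Goran:3, Lena:2, Pablo:5, Priya:3, Theo:6, Veda:1, Yusuf:4.
The maximum is 6, attained only by Theo.

Theo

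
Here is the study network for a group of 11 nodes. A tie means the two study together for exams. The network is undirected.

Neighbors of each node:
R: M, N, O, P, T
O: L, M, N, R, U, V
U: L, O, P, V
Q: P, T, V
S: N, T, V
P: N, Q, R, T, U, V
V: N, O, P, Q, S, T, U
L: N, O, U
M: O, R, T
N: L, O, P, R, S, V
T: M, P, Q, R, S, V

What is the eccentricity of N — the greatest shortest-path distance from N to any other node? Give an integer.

2

Distances from N: L:1, M:2, O:1, P:1, Q:2, R:1, S:1, T:2, U:2, V:1.
The largest is 2 (to Q, U, T, and M), so the eccentricity of N is 2.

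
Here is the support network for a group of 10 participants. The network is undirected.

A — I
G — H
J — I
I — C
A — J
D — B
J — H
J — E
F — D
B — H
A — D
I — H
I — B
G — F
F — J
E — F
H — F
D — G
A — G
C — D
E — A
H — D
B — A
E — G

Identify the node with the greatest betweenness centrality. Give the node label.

Unnormalized betweenness of each node: A:127/30, B:9/20, C:1/4, D:323/60, E:1/2, F:29/20, G:79/60, H:3, I:103/30, J:119/60.
D has the largest value, 323/60, making it the main broker — the node through which the most shortest paths run.

D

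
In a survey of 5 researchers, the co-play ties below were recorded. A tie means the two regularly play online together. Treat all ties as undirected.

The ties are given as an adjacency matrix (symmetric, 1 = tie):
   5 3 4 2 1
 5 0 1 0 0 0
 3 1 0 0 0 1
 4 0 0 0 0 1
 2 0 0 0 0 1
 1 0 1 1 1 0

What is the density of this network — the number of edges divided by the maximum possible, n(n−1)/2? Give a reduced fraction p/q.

2/5

There are 4 edges and 5 nodes, so the maximum possible is C(5,2) = 10.
Density = 4/10 = 2/5.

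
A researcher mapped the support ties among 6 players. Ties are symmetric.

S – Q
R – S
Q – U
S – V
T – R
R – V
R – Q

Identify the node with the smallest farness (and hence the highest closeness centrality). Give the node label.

R

Farness (sum of distances to all others) for each node — Q:7, R:6, S:7, T:10, U:11, V:9.
The smallest farness is 6, for R, so R has the highest closeness.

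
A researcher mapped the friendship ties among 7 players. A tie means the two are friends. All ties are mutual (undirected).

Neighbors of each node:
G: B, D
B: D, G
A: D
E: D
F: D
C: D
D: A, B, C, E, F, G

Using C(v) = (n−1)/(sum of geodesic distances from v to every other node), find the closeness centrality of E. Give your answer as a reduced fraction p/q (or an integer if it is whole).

6/11

Distances from E: A:2, B:2, C:2, D:1, F:2, G:2. Sum = 11.
n = 7, so closeness = 6/11.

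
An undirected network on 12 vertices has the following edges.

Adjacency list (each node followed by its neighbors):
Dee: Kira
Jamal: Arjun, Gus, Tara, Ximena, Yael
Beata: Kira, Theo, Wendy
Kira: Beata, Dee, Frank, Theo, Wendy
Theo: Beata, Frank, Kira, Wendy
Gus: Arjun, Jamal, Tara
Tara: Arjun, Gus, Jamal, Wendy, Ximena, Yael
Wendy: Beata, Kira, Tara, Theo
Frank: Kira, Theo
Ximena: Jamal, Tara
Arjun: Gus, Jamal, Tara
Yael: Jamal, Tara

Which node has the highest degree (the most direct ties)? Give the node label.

Tara

Degrees — Arjun:3, Beata:3, Dee:1, Frank:2, Gus:3, Jamal:5, Kira:5, Tara:6, Theo:4, Wendy:4, Ximena:2, Yael:2.
The maximum is 6, attained only by Tara.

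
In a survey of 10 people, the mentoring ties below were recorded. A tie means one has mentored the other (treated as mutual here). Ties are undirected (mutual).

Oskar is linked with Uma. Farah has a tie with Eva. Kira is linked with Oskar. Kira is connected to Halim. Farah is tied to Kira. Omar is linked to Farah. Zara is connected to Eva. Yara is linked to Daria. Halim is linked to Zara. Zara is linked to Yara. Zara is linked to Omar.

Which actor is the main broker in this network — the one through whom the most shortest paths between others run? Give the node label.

Zara

Unnormalized betweenness of each node: Daria:0, Eva:3/2, Farah:13/2, Halim:9, Kira:15, Omar:3/2, Oskar:8, Uma:0, Yara:8, Zara:33/2.
Zara has the largest value, 33/2, making it the main broker — the node through which the most shortest paths run.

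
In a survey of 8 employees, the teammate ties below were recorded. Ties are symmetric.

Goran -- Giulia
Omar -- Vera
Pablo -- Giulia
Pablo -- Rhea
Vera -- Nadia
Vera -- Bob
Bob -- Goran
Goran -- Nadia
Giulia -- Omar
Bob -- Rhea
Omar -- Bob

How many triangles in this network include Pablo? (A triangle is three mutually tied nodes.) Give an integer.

Pablo's neighbors are Giulia and Rhea, but none of them are tied to each other, so no triangle contains Pablo.

0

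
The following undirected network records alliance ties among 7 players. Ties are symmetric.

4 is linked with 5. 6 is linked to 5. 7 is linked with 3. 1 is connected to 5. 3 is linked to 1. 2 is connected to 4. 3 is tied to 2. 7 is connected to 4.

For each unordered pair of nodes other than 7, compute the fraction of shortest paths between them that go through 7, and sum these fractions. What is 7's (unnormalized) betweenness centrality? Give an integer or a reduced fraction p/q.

1/2

Pairs whose geodesics pass through 7 — 4–3: 1/2.
All other pairs contribute 0.
Summing the contributions gives betweenness(7) = 1/2.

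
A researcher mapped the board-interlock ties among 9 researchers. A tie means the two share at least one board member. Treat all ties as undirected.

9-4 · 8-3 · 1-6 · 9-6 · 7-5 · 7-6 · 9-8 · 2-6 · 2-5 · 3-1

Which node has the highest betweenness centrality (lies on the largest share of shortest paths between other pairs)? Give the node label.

Unnormalized betweenness of each node: 1:4, 2:3, 3:1, 4:0, 5:1/2, 6:35/2, 7:3, 8:2, 9:11.
6 has the largest value, 35/2, making it the main broker — the node through which the most shortest paths run.

6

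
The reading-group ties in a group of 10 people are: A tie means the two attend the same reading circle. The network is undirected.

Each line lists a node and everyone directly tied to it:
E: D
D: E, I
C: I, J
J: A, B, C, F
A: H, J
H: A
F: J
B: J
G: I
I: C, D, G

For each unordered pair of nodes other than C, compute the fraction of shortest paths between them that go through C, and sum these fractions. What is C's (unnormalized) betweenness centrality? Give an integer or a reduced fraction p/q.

Pairs whose geodesics pass through C — A–I: 1; A–E: 1; A–D: 1; A–G: 1; F–I: 1; F–E: 1; F–D: 1; F–G: 1; J–I: 1; J–E: 1; J–D: 1; J–G: 1; B–I: 1; B–E: 1 … (+6 more pairs).
All other pairs contribute 0.
Summing the contributions gives betweenness(C) = 20.

20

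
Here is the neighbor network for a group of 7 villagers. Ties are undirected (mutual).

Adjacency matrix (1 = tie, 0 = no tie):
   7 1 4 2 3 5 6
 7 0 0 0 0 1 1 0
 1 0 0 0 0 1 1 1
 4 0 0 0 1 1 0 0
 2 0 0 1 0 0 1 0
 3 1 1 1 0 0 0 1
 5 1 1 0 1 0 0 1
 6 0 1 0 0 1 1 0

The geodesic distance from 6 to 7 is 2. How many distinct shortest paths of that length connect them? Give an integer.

2

The shortest distance is 2. The length-2 paths are: 6–3–7; 6–5–7.
That gives 2 distinct shortest paths.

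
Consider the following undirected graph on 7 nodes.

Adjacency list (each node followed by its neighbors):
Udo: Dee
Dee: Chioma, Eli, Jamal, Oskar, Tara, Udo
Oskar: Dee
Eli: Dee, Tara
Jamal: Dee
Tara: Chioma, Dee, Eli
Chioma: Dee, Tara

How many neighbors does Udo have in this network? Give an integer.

1

Udo is directly tied to Dee. That is 1 neighbor, so the degree of Udo is 1.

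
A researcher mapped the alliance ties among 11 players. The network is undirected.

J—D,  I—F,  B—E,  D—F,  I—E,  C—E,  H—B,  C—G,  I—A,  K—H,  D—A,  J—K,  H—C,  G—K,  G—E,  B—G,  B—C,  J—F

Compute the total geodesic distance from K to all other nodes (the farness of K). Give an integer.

Distances from K: A:3, B:2, C:2, D:2, E:2, F:2, G:1, H:1, I:3, J:1.
Sum = 3 + 2 + 2 + 2 + 2 + 2 + 1 + 1 + 3 + 1 = 19.

19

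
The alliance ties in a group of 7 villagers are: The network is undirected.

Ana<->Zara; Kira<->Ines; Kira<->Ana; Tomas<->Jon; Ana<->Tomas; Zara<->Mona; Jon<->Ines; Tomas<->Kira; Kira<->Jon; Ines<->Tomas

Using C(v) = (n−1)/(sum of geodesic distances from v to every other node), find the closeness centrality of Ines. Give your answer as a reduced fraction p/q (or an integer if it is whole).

1/2

Distances from Ines: Ana:2, Jon:1, Kira:1, Mona:4, Tomas:1, Zara:3. Sum = 12.
n = 7, so closeness = 6/12 = 1/2.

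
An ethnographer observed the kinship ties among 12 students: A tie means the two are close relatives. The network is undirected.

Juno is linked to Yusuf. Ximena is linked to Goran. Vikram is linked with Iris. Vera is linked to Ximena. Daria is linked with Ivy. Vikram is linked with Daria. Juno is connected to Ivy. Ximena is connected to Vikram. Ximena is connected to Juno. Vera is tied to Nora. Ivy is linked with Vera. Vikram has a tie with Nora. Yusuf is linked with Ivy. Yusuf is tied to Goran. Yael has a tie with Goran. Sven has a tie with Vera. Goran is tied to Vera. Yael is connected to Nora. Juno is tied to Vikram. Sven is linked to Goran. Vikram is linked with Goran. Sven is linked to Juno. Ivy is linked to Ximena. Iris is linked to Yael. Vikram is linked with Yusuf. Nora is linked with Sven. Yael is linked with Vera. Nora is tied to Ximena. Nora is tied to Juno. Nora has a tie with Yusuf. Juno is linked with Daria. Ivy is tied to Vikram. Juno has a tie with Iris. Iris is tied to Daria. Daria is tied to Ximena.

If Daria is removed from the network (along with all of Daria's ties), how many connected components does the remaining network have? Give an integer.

Daria's neighbors (Iris, Ivy, Juno, Vikram, and Ximena) remain reachable from one another through other ties, so the rest of the network stays in one piece.

1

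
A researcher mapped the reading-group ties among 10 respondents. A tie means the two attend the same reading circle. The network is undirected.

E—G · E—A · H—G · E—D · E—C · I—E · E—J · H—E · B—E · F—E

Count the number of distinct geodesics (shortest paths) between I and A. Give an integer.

1

The shortest distance is 2, and the only length-2 path is I–E–A. So there is exactly 1 shortest path.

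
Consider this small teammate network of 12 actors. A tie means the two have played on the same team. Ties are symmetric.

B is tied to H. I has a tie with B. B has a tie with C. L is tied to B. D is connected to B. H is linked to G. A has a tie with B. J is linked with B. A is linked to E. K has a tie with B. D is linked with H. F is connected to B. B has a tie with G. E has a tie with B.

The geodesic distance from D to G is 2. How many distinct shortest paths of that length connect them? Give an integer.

2

The shortest distance is 2. The length-2 paths are: D–B–G; D–H–G.
That gives 2 distinct shortest paths.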